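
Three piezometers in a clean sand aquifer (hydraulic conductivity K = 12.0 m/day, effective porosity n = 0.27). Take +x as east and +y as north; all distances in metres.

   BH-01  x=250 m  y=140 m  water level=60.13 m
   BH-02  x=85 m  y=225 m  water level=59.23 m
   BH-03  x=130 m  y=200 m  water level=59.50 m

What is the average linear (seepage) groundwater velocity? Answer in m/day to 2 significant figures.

With h = a·x + b·y + c and BH-01 as origin, the differences give:
  (-165)·a + 85·b = -0.90
  (-120)·a + 60·b = -0.63
Eliminate b (×60 and ×85, subtract): 300·a = -0.450 → a = ∂h/∂x = -0.001500
Back-substitute: b = ∂h/∂y = -0.01350.
|∇h| = √(-0.001500² + -0.01350²) = 0.01358
Seepage velocity v = K·i/n = 12.0 × 0.01358 / 0.27 = 0.6036 m/day.

0.60 m/day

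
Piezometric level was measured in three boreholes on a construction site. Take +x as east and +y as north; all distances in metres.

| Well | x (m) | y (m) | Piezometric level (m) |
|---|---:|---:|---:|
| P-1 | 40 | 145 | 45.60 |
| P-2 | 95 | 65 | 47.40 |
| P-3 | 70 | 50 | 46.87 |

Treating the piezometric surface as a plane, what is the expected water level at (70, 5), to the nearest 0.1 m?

Taking P-1 as reference: P-2−P-1 = (55, -80, +1.80); P-3−P-1 = (30, -95, +1.27).
Solve a·Δx + b·Δy = Δh: det = 55·(-95) − 30·(-80) = -2825.
∂h/∂x = [(+1.80)·(-95) − (+1.27)·(-80)] / -2825 = +0.02457
∂h/∂y = [55·(+1.27) − 30·(+1.80)] / -2825 = -0.005611
h(70, 5) = 45.60 + (+0.02457)·(30) + (-0.005611)·(-140) = 45.60 +0.737 +0.785 = 47.122 m.

47.1 m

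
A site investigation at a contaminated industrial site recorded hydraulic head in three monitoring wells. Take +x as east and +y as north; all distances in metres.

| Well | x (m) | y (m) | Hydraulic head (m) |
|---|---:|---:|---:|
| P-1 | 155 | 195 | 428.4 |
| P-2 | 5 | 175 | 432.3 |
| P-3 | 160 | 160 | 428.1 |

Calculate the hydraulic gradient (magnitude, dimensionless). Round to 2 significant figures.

Three-point gradient (reference P-1): Δ to P-2 = (-150, -20, +3.9), Δ to P-3 = (5, -35, -0.3).
∂h/∂x = -0.02664, ∂h/∂y = +0.004766 (det = 5350).
|∇h| = √(-0.02664² + 0.004766²) = 0.02706

0.027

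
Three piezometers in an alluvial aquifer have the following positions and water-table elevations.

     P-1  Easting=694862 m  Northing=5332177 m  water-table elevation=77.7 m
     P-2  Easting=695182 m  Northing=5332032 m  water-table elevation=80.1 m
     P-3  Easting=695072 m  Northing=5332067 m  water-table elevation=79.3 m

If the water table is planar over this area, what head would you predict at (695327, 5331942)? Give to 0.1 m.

81.2 m

Differences from P-1: to P-2 (Δx, Δy, Δh) = (320, -145, +2.4); to P-3 = (210, -110, +1.6).
Solve a·Δx + b·Δy = Δh: det = 320·(-110) − 210·(-145) = -4750.
∂h/∂x = [(+2.4)·(-110) − (+1.6)·(-145)] / -4750 = +0.006737
∂h/∂y = [320·(+1.6) − 210·(+2.4)] / -4750 = -0.001684
h(695327, 5331942) = 77.7 + (+0.006737)·(465) + (-0.001684)·(-235) = 77.7 +3.133 +0.396 = 81.228 m.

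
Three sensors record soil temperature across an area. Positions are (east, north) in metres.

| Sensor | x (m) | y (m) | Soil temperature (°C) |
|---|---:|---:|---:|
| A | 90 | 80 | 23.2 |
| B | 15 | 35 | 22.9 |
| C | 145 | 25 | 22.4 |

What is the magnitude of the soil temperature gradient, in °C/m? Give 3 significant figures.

0.0120 °C/m

With T = a·x + b·y + c and A as origin, the differences give:
  (-75)·a + (-45)·b = -0.3
  55·a + (-55)·b = -0.8
Eliminate b (×(-55) and ×(-45), subtract): 6600·a = -19.50 → a = ∂T/∂x = -0.002955
Back-substitute: b = ∂T/∂y = +0.01159.
|∇f| = √(-0.002955² + 0.01159²) = 0.01196 °C/m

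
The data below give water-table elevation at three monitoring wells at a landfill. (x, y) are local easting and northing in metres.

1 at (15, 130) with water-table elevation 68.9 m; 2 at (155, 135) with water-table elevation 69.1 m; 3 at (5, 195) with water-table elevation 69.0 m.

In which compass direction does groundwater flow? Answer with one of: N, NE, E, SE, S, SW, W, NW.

Differences from 1: to 2 (Δx, Δy, Δh) = (140, 5, +0.2); to 3 = (-10, 65, +0.1).
Solve a·Δx + b·Δy = Δh: det = 140·65 − (-10)·5 = 9150.
∂h/∂x = [(+0.2)·65 − (+0.1)·5] / 9150 = +0.001366
∂h/∂y = [140·(+0.1) − (-10)·(+0.2)] / 9150 = +0.001749
Flow = −∇h = (-0.001366 east, -0.001749 north), which points southwest.

SW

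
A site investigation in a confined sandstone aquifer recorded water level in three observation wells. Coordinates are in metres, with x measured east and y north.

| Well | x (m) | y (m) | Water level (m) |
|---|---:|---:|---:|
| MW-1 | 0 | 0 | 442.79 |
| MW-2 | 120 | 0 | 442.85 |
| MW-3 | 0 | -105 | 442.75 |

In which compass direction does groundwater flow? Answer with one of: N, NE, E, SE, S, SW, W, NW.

SW

∂h/∂x = (442.85 − 442.79) / (120 − 0) = +0.0005000
∂h/∂y = (442.75 − 442.79) / (-105 − 0) = +0.0003810
Flow = −∇h = (-0.0005000 east, -0.0003810 north), which points southwest.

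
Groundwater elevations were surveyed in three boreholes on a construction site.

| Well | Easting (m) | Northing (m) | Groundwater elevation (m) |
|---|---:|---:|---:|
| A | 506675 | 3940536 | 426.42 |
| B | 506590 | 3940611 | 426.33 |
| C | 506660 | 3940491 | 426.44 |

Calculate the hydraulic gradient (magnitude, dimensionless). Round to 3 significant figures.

Differences from A: to B (Δx, Δy, Δh) = (-85, 75, -0.09); to C = (-15, -45, +0.02).
Determinant of the coordinate differences = (-85)·(-45) − (-15)·75 = 4950.
∂h/∂x = [(-0.09)·(-45) − (+0.02)·75] / 4950 = +0.0005152
∂h/∂y = [(-85)·(+0.02) − (-15)·(-0.09)] / 4950 = -0.0006162
|∇h| = √(0.0005152² + -0.0006162²) = 0.0008032

0.000803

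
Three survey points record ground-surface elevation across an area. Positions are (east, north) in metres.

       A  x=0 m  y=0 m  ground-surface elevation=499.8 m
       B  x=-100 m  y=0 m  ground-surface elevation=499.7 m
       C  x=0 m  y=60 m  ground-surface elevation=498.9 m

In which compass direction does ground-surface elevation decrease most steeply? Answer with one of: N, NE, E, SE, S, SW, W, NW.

∂z/∂x = (499.7 − 499.8) / (-100 − 0) = +0.001000
∂z/∂y = (498.9 − 499.8) / (60 − 0) = -0.01500
Steepest decrease is along −∇f = (-0.001000 E, +0.01500 N) → north.

N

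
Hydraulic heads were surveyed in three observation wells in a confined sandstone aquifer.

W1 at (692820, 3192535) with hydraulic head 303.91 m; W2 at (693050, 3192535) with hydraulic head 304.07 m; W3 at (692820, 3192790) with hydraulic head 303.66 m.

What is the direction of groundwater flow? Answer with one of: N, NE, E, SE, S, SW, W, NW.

∂h/∂x = (304.07 − 303.91) / (693050 − 692820) = +0.0006957
∂h/∂y = (303.66 − 303.91) / (3192790 − 3192535) = -0.0009804
Flow = −∇h = (-0.0006957 east, +0.0009804 north), which points northwest.

NW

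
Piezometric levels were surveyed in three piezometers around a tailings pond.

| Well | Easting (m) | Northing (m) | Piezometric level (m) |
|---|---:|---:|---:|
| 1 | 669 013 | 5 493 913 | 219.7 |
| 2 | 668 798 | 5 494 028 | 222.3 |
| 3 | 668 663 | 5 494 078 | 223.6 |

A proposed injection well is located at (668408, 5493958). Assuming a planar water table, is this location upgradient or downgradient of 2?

With h = a·x + b·y + c and 1 as origin, the differences give:
  (-215)·a + 115·b = +2.6
  (-350)·a + 165·b = +3.9
Eliminate b (×165 and ×115, subtract): 4775·a = -19.50 → a = ∂h/∂x = -0.004084
Back-substitute: b = ∂h/∂y = +0.01497.
Head at (668408, 5493958) = 219.7 + (-0.004084)·(-605) + (+0.01497)·(45) = 222.84 m.
That is higher than the 222.3 m at 2, so the point is upgradient.

upgradient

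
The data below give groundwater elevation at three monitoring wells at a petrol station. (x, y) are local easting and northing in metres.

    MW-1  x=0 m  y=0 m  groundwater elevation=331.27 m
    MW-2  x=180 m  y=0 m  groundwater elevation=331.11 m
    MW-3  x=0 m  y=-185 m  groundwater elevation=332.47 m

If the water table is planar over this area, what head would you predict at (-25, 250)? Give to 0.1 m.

∂h/∂x = (331.11 − 331.27) / (180 − 0) = -0.0008889
∂h/∂y = (332.47 − 331.27) / (-185 − 0) = -0.006486
h(-25, 250) = 331.27 + (-0.0008889)·(-25) + (-0.006486)·(250) = 331.27 +0.022 -1.622 = 329.671 m.

329.7 m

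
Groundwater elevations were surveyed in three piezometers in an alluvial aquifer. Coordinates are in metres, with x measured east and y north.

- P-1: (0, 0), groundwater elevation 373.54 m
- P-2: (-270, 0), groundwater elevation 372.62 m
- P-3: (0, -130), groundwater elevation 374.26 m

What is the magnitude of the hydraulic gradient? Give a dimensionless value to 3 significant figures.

0.00650

∂h/∂x = (372.62 − 373.54) / (-270 − 0) = +0.003407
∂h/∂y = (374.26 − 373.54) / (-130 − 0) = -0.005538
|∇h| = √(0.003407² + -0.005538²) = 0.006502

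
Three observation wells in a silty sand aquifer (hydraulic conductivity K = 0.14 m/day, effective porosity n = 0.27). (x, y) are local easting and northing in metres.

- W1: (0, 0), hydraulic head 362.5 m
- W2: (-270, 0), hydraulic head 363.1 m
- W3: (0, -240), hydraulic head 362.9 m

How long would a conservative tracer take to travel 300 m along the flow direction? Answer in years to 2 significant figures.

570 years

∂h/∂x = (363.1 − 362.5) / (-270 − 0) = -0.002222
∂h/∂y = (362.9 − 362.5) / (-240 − 0) = -0.001667
|∇h| = √(-0.002222² + -0.001667²) = 0.002778
Seepage velocity v = K·i/n = 0.14 × 0.002778 / 0.27 = 0.00144 m/day.
t = 300 / 0.00144 = 2.083e+05 days = 570 years.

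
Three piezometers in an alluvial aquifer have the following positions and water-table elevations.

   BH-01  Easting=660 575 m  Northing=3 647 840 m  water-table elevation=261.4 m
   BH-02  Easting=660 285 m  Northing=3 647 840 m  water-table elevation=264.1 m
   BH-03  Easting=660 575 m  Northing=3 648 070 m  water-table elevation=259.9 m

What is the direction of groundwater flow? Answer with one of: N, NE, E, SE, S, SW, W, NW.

∂h/∂x = (264.1 − 261.4) / (660285 − 660575) = -0.009310
∂h/∂y = (259.9 − 261.4) / (3648070 − 3647840) = -0.006522
Flow = −∇h = (+0.009310 east, +0.006522 north), which points northeast.

NE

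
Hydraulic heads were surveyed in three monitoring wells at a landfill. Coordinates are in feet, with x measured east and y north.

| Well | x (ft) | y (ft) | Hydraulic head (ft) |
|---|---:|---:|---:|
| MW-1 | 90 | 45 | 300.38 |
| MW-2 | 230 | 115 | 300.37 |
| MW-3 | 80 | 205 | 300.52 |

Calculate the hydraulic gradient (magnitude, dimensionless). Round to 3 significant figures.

0.000978

With h = a·x + b·y + c and MW-1 as origin, the differences give:
  140·a + 70·b = -0.01
  (-10)·a + 160·b = +0.14
Eliminate b (×160 and ×70, subtract): 23100·a = -11.400 → a = ∂h/∂x = -0.0004935
Back-substitute: b = ∂h/∂y = +0.0008442.
|∇h| = √(-0.0004935² + 0.0008442²) = 0.0009779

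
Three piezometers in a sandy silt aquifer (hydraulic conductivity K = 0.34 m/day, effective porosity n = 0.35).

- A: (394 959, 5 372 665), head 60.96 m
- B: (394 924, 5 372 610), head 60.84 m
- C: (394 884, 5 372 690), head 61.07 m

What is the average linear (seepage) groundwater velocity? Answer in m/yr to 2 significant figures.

Differences from A: to B (Δx, Δy, Δh) = (-35, -55, -0.12); to C = (-75, 25, +0.11).
Determinant of the coordinate differences = (-35)·25 − (-75)·(-55) = -5000.
∂h/∂x = [(-0.12)·25 − (+0.11)·(-55)] / -5000 = -0.0006100
∂h/∂y = [(-35)·(+0.11) − (-75)·(-0.12)] / -5000 = +0.002570
|∇h| = √(-0.0006100² + 0.002570²) = 0.002641
Seepage velocity v = K·i/n = 0.34 × 0.002641 / 0.35 = 0.002566 m/day = 0.9372 m/yr.

0.94 m/yr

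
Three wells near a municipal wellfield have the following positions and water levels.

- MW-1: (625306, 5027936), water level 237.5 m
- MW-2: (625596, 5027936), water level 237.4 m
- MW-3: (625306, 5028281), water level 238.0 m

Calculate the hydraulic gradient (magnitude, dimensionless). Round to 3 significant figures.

0.00149

∂h/∂x = (237.4 − 237.5) / (625596 − 625306) = -0.0003448
∂h/∂y = (238.0 − 237.5) / (5028281 − 5027936) = +0.001449
|∇h| = √(-0.0003448² + 0.001449²) = 0.001489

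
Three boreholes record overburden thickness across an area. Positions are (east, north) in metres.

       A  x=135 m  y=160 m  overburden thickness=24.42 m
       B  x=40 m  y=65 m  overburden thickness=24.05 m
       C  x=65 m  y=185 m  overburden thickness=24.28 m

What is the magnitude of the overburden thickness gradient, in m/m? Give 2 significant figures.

0.0029 m/m

Taking A as reference: B−A = (-95, -95, -0.37); C−A = (-70, 25, -0.14).
Solve a·Δx + b·Δy = Δd: det = (-95)·25 − (-70)·(-95) = -9025.
∂d/∂x = [(-0.37)·25 − (-0.14)·(-95)] / -9025 = +0.002499
∂d/∂y = [(-95)·(-0.14) − (-70)·(-0.37)] / -9025 = +0.001396
|∇f| = √(0.002499² + 0.001396²) = 0.002862 m/m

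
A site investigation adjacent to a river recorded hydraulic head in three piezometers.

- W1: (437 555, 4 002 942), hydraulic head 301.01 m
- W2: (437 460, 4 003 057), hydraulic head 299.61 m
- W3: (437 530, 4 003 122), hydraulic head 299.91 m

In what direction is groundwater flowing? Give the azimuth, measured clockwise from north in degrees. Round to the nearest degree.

299°

Differences from W1: to W2 (Δx, Δy, Δh) = (-95, 115, -1.40); to W3 = (-25, 180, -1.10).
Solve a·Δx + b·Δy = Δh: det = (-95)·180 − (-25)·115 = -14225.
∂h/∂x = [(-1.40)·180 − (-1.10)·115] / -14225 = +0.008822
∂h/∂y = [(-95)·(-1.10) − (-25)·(-1.40)] / -14225 = -0.004886
Flow direction (−∇h) has components (-0.008822 E, +0.004886 N).
Azimuth = atan2(E, N) = atan2(-0.008822, +0.004886) = 299.0° ≈ 299°.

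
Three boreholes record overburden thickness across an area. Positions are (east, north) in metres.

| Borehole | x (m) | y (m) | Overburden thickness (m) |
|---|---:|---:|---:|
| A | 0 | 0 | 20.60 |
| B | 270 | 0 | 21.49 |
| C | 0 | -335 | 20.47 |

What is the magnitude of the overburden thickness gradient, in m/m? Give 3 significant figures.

∂d/∂x = (21.49 − 20.60) / (270 − 0) = +0.003296
∂d/∂y = (20.47 − 20.60) / (-335 − 0) = +0.0003881
|∇f| = √(0.003296² + 0.0003881²) = 0.003319 m/m

0.00332 m/m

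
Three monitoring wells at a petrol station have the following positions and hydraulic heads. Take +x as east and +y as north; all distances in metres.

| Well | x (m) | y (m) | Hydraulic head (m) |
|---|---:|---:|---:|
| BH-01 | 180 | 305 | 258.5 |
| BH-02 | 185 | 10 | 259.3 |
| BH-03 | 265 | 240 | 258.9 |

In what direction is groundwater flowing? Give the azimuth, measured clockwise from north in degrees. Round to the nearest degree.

315°

Taking BH-01 as reference: BH-02−BH-01 = (5, -295, +0.8); BH-03−BH-01 = (85, -65, +0.4).
Determinant of the coordinate differences = 5·(-65) − 85·(-295) = 24750.
∂h/∂x = [(+0.8)·(-65) − (+0.4)·(-295)] / 24750 = +0.002667
∂h/∂y = [5·(+0.4) − 85·(+0.8)] / 24750 = -0.002667
Flow direction (−∇h) has components (-0.002667 E, +0.002667 N).
Azimuth = atan2(E, N) = atan2(-0.002667, +0.002667) = 315.0° ≈ 315°.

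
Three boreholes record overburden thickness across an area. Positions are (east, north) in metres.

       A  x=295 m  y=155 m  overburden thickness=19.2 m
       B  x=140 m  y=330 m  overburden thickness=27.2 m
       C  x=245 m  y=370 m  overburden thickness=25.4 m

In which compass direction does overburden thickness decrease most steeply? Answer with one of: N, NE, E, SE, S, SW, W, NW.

SE

Taking A as reference: B−A = (-155, 175, +8.0); C−A = (-50, 215, +6.2).
Determinant of the coordinate differences = (-155)·215 − (-50)·175 = -24575.
∂d/∂x = [(+8.0)·215 − (+6.2)·175] / -24575 = -0.02584
∂d/∂y = [(-155)·(+6.2) − (-50)·(+8.0)] / -24575 = +0.02283
Steepest decrease is along −∇f = (+0.02584 E, -0.02283 N) → southeast.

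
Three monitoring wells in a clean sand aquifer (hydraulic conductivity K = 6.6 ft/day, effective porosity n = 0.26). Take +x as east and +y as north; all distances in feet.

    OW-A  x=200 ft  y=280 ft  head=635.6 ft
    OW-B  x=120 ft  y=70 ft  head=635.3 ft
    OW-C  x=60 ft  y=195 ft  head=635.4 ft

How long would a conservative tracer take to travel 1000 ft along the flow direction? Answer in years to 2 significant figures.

79 years

Taking OW-A as reference: OW-B−OW-A = (-80, -210, -0.3); OW-C−OW-A = (-140, -85, -0.2).
Solve a·Δx + b·Δy = Δh: det = (-80)·(-85) − (-140)·(-210) = -22600.
∂h/∂x = [(-0.3)·(-85) − (-0.2)·(-210)] / -22600 = +0.0007301
∂h/∂y = [(-80)·(-0.2) − (-140)·(-0.3)] / -22600 = +0.001150
|∇h| = √(0.0007301² + 0.001150²) = 0.001362
Seepage velocity v = K·i/n = 6.6 × 0.001362 / 0.26 = 0.03457 ft/day.
t = 1000 / 0.03457 = 2.893e+04 days = 79.2 years.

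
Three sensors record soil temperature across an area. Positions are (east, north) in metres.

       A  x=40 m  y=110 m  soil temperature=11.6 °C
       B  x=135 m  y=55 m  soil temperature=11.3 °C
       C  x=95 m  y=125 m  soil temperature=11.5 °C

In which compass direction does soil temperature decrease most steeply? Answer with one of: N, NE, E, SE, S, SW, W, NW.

Three-point gradient (reference A): Δ to B = (95, -55, -0.3), Δ to C = (55, 15, -0.1).
∂T/∂x = -0.002247, ∂T/∂y = +0.001573 (det = 4450).
Steepest decrease is along −∇f = (+0.002247 E, -0.001573 N) → southeast.

SE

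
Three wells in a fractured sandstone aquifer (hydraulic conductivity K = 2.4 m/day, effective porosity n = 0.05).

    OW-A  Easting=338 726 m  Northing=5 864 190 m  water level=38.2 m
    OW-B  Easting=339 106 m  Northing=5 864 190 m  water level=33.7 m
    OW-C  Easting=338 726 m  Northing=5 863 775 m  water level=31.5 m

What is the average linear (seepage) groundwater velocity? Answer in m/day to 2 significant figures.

0.96 m/day

∂h/∂x = (33.7 − 38.2) / (339106 − 338726) = -0.01184
∂h/∂y = (31.5 − 38.2) / (5863775 − 5864190) = +0.01614
|∇h| = √(-0.01184² + 0.01614²) = 0.02002
Seepage velocity v = K·i/n = 2.4 × 0.02002 / 0.05 = 0.961 m/day.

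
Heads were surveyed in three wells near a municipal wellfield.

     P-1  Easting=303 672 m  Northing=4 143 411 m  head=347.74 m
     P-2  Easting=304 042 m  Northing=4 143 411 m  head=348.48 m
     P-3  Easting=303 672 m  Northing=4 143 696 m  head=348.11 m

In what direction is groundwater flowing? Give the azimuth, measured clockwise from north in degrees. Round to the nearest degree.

237°

∂h/∂x = (348.48 − 347.74) / (304042 − 303672) = +0.002000
∂h/∂y = (348.11 − 347.74) / (4143696 − 4143411) = +0.001298
Flow direction (−∇h) has components (-0.002000 E, -0.001298 N).
Azimuth = atan2(E, N) = atan2(-0.002000, -0.001298) = 237.0° ≈ 237°.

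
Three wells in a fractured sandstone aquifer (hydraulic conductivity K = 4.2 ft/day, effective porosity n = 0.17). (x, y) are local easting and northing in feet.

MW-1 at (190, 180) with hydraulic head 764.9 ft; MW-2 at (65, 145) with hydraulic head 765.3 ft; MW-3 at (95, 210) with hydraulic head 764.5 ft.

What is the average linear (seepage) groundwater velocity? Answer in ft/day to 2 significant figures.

Taking MW-1 as reference: MW-2−MW-1 = (-125, -35, +0.4); MW-3−MW-1 = (-95, 30, -0.4).
Solve a·Δx + b·Δy = Δh: det = (-125)·30 − (-95)·(-35) = -7075.
∂h/∂x = [(+0.4)·30 − (-0.4)·(-35)] / -7075 = +0.0002827
∂h/∂y = [(-125)·(-0.4) − (-95)·(+0.4)] / -7075 = -0.01244
|∇h| = √(0.0002827² + -0.01244²) = 0.01244
Seepage velocity v = K·i/n = 4.2 × 0.01244 / 0.17 = 0.3073 ft/day.

0.31 ft/day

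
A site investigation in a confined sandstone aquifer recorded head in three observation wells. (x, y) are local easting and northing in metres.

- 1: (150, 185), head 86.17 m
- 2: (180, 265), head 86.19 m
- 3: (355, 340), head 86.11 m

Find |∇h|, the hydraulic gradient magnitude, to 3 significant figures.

0.000839

Differences from 1: to 2 (Δx, Δy, Δh) = (30, 80, +0.02); to 3 = (205, 155, -0.06).
Solve a·Δx + b·Δy = Δh: det = 30·155 − 205·80 = -11750.
∂h/∂x = [(+0.02)·155 − (-0.06)·80] / -11750 = -0.0006723
∂h/∂y = [30·(-0.06) − 205·(+0.02)] / -11750 = +0.0005021
|∇h| = √(-0.0006723² + 0.0005021²) = 0.0008391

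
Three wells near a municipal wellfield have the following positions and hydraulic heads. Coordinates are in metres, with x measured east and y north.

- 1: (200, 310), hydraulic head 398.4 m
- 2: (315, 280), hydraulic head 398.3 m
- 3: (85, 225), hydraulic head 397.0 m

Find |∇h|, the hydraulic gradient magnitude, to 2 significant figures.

0.013

With h = a·x + b·y + c and 1 as origin, the differences give:
  115·a + (-30)·b = -0.1
  (-115)·a + (-85)·b = -1.4
Eliminate b (×(-85) and ×(-30), subtract): -13225·a = -33.50 → a = ∂h/∂x = +0.002533
Back-substitute: b = ∂h/∂y = +0.01304.
|∇h| = √(0.002533² + 0.01304²) = 0.01328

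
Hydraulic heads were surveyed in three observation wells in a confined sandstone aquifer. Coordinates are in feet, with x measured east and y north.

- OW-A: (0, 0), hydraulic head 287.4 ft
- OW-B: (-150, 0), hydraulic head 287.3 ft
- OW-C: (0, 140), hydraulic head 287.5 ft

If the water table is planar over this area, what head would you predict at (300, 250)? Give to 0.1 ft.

∂h/∂x = (287.3 − 287.4) / (-150 − 0) = +0.0006667
∂h/∂y = (287.5 − 287.4) / (140 − 0) = +0.0007143
h(300, 250) = 287.4 + (+0.0006667)·(300) + (+0.0007143)·(250) = 287.4 +0.200 +0.179 = 287.779 ft.

287.8 ft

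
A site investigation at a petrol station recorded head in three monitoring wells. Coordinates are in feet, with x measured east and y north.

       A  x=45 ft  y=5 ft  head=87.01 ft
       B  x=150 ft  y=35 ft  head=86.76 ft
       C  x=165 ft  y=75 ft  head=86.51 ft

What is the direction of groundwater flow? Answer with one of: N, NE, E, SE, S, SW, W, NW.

Taking A as reference: B−A = (105, 30, -0.25); C−A = (120, 70, -0.50).
Determinant of the coordinate differences = 105·70 − 120·30 = 3750.
∂h/∂x = [(-0.25)·70 − (-0.50)·30] / 3750 = -0.0006667
∂h/∂y = [105·(-0.50) − 120·(-0.25)] / 3750 = -0.006000
Flow = −∇h = (+0.0006667 east, +0.006000 north), which points north.

N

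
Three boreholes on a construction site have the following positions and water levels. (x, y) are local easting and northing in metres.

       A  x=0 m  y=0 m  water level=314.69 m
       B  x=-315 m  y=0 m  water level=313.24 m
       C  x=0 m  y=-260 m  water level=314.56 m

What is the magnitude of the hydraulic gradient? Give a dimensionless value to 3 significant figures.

0.00463

∂h/∂x = (313.24 − 314.69) / (-315 − 0) = +0.004603
∂h/∂y = (314.56 − 314.69) / (-260 − 0) = +0.0005000
|∇h| = √(0.004603² + 0.0005000²) = 0.00463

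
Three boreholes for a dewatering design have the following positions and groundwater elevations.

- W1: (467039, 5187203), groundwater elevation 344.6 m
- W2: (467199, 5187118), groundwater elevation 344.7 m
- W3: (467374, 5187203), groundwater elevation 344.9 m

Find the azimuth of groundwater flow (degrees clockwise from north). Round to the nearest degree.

240°

With h = a·x + b·y + c and W1 as origin, the differences give:
  160·a + (-85)·b = +0.1
  335·a + 0·b = +0.3
Eliminate b (×0 and ×(-85), subtract): 28475·a = 25.50 → a = ∂h/∂x = +0.0008955
Back-substitute: b = ∂h/∂y = +0.0005092.
Flow direction (−∇h) has components (-0.0008955 E, -0.0005092 N).
Azimuth = atan2(E, N) = atan2(-0.0008955, -0.0005092) = 240.4° ≈ 240°.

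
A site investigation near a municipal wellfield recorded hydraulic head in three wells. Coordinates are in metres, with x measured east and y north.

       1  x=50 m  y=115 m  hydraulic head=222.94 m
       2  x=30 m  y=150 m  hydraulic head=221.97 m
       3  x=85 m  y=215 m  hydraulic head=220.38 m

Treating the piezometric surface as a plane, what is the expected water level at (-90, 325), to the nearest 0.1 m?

Differences from 1: to 2 (Δx, Δy, Δh) = (-20, 35, -0.97); to 3 = (35, 100, -2.56).
Solve a·Δx + b·Δy = Δh: det = (-20)·100 − 35·35 = -3225.
∂h/∂x = [(-0.97)·100 − (-2.56)·35] / -3225 = +0.002295
∂h/∂y = [(-20)·(-2.56) − 35·(-0.97)] / -3225 = -0.02640
h(-90, 325) = 222.94 + (+0.002295)·(-140) + (-0.02640)·(210) = 222.94 -0.321 -5.545 = 217.074 m.

217.1 m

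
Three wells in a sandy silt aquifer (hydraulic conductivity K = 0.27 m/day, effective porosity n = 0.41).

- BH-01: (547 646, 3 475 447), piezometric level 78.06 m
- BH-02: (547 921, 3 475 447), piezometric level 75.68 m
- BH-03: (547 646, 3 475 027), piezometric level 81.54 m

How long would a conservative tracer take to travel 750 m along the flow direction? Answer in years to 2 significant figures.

260 years

∂h/∂x = (75.68 − 78.06) / (547921 − 547646) = -0.008655
∂h/∂y = (81.54 − 78.06) / (3475027 − 3475447) = -0.008286
|∇h| = √(-0.008655² + -0.008286²) = 0.01198
Seepage velocity v = K·i/n = 0.27 × 0.01198 / 0.41 = 0.007889 m/day.
t = 750 / 0.007889 = 9.507e+04 days = 260 years.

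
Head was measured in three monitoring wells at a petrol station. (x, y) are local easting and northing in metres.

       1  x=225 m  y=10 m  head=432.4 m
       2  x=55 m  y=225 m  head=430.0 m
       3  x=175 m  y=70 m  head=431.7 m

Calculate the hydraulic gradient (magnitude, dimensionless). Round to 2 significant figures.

0.012

Taking 1 as reference: 2−1 = (-170, 215, -2.4); 3−1 = (-50, 60, -0.7).
Solve a·Δx + b·Δy = Δh: det = (-170)·60 − (-50)·215 = 550.
∂h/∂x = [(-2.4)·60 − (-0.7)·215] / 550 = +0.01182
∂h/∂y = [(-170)·(-0.7) − (-50)·(-2.4)] / 550 = -0.001818
|∇h| = √(0.01182² + -0.001818²) = 0.01196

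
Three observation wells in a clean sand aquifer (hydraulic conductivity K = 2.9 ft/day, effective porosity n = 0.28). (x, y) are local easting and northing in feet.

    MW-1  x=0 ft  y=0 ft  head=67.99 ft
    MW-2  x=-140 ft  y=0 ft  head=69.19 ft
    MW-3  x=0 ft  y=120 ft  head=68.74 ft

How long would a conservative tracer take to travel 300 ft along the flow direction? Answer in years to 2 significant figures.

7.5 years

∂h/∂x = (69.19 − 67.99) / (-140 − 0) = -0.008571
∂h/∂y = (68.74 − 67.99) / (120 − 0) = +0.006250
|∇h| = √(-0.008571² + 0.006250²) = 0.01061
Seepage velocity v = K·i/n = 2.9 × 0.01061 / 0.28 = 0.1099 ft/day.
t = 300 / 0.1099 = 2730 days = 7.47 years.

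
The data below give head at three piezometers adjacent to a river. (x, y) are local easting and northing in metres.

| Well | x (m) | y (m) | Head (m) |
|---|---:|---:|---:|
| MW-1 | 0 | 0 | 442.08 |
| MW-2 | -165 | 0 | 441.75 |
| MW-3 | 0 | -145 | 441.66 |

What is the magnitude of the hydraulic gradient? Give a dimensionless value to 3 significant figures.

∂h/∂x = (441.75 − 442.08) / (-165 − 0) = +0.002000
∂h/∂y = (441.66 − 442.08) / (-145 − 0) = +0.002897
|∇h| = √(0.002000² + 0.002897²) = 0.00352

0.00352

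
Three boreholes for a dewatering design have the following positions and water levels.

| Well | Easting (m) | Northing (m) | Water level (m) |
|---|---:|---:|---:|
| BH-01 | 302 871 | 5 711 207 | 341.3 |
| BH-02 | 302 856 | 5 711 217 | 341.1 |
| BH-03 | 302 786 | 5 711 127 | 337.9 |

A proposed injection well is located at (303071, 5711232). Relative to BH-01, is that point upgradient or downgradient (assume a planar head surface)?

upgradient

Taking BH-01 as reference: BH-02−BH-01 = (-15, 10, -0.2); BH-03−BH-01 = (-85, -80, -3.4).
Solve a·Δx + b·Δy = Δh: det = (-15)·(-80) − (-85)·10 = 2050.
∂h/∂x = [(-0.2)·(-80) − (-3.4)·10] / 2050 = +0.02439
∂h/∂y = [(-15)·(-3.4) − (-85)·(-0.2)] / 2050 = +0.01659
Head at (303071, 5711232) = 341.3 + (+0.02439)·(200) + (+0.01659)·(25) = 346.59 m.
That is higher than the 341.3 m at BH-01, so the point is upgradient.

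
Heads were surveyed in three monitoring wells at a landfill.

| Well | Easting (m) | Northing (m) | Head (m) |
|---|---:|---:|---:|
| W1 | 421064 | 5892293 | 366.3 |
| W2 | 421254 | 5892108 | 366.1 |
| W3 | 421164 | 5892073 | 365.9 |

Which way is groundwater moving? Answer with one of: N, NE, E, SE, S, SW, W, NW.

SW

Taking W1 as reference: W2−W1 = (190, -185, -0.2); W3−W1 = (100, -220, -0.4).
Solve a·Δx + b·Δy = Δh: det = 190·(-220) − 100·(-185) = -23300.
∂h/∂x = [(-0.2)·(-220) − (-0.4)·(-185)] / -23300 = +0.001288
∂h/∂y = [190·(-0.4) − 100·(-0.2)] / -23300 = +0.002403
Flow = −∇h = (-0.001288 east, -0.002403 north), which points southwest.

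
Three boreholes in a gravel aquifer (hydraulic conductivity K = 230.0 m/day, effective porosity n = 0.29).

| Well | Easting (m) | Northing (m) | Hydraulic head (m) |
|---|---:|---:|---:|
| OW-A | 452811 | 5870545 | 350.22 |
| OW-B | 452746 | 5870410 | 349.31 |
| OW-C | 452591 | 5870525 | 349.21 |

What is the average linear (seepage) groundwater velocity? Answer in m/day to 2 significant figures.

5.0 m/day

With h = a·x + b·y + c and OW-A as origin, the differences give:
  (-65)·a + (-135)·b = -0.91
  (-220)·a + (-20)·b = -1.01
Eliminate b (×(-20) and ×(-135), subtract): -28400·a = -118.150 → a = ∂h/∂x = +0.004160
Back-substitute: b = ∂h/∂y = +0.004738.
|∇h| = √(0.004160² + 0.004738²) = 0.006305
Seepage velocity v = K·i/n = 230.0 × 0.006305 / 0.29 = 5.001 m/day.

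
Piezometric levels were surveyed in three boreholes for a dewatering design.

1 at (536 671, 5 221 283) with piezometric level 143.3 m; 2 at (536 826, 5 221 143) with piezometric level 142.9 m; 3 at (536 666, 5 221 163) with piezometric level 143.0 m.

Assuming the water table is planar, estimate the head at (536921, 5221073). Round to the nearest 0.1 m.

Taking 1 as reference: 2−1 = (155, -140, -0.4); 3−1 = (-5, -120, -0.3).
Solve a·Δx + b·Δy = Δh: det = 155·(-120) − (-5)·(-140) = -19300.
∂h/∂x = [(-0.4)·(-120) − (-0.3)·(-140)] / -19300 = -0.0003109
∂h/∂y = [155·(-0.3) − (-5)·(-0.4)] / -19300 = +0.002513
h(536921, 5221073) = 143.3 + (-0.0003109)·(250) + (+0.002513)·(-210) = 143.3 -0.078 -0.528 = 142.695 m.

142.7 m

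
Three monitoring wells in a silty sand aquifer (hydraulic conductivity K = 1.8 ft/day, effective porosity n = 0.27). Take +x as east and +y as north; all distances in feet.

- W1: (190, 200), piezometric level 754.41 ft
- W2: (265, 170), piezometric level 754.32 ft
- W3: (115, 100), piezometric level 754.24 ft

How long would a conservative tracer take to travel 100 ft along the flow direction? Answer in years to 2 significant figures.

20 years

With h = a·x + b·y + c and W1 as origin, the differences give:
  75·a + (-30)·b = -0.09
  (-75)·a + (-100)·b = -0.17
Eliminate b (×(-100) and ×(-30), subtract): -9750·a = 3.900 → a = ∂h/∂x = -0.0004000
Back-substitute: b = ∂h/∂y = +0.002000.
|∇h| = √(-0.0004000² + 0.002000²) = 0.00204
Seepage velocity v = K·i/n = 1.8 × 0.00204 / 0.27 = 0.0136 ft/day.
t = 100 / 0.0136 = 7353 days = 20.1 years.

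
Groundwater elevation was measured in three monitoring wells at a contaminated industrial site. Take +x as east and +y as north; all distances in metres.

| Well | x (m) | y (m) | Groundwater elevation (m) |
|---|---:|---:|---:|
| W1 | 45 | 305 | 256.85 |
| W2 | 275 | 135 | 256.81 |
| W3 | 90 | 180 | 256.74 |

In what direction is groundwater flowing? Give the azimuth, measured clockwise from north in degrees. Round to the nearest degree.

210°

Taking W1 as reference: W2−W1 = (230, -170, -0.04); W3−W1 = (45, -125, -0.11).
Solve a·Δx + b·Δy = Δh: det = 230·(-125) − 45·(-170) = -21100.
∂h/∂x = [(-0.04)·(-125) − (-0.11)·(-170)] / -21100 = +0.0006493
∂h/∂y = [230·(-0.11) − 45·(-0.04)] / -21100 = +0.001114
Flow direction (−∇h) has components (-0.0006493 E, -0.001114 N).
Azimuth = atan2(E, N) = atan2(-0.0006493, -0.001114) = 210.2° ≈ 210°.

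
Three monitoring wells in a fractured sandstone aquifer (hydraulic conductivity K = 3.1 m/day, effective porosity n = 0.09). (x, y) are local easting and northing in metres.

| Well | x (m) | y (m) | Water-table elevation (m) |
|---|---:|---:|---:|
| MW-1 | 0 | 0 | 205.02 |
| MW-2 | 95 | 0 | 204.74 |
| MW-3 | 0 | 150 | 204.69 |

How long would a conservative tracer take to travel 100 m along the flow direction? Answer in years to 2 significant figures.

∂h/∂x = (204.74 − 205.02) / (95 − 0) = -0.002947
∂h/∂y = (204.69 − 205.02) / (150 − 0) = -0.002200
|∇h| = √(-0.002947² + -0.002200²) = 0.003678
Seepage velocity v = K·i/n = 3.1 × 0.003678 / 0.09 = 0.1267 m/day.
t = 100 / 0.1267 = 789.3 days = 2.16 years.

2.2 years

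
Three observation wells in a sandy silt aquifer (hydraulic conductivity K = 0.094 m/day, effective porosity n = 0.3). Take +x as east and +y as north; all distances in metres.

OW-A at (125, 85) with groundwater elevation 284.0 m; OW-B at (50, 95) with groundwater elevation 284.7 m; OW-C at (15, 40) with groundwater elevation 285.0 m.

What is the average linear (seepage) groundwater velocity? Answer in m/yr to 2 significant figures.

1.1 m/yr

Taking OW-A as reference: OW-B−OW-A = (-75, 10, +0.7); OW-C−OW-A = (-110, -45, +1.0).
Determinant of the coordinate differences = (-75)·(-45) − (-110)·10 = 4475.
∂h/∂x = [(+0.7)·(-45) − (+1.0)·10] / 4475 = -0.009274
∂h/∂y = [(-75)·(+1.0) − (-110)·(+0.7)] / 4475 = +0.0004469
|∇h| = √(-0.009274² + 0.0004469²) = 0.009285
Seepage velocity v = K·i/n = 0.094 × 0.009285 / 0.3 = 0.002909 m/day = 1.063 m/yr.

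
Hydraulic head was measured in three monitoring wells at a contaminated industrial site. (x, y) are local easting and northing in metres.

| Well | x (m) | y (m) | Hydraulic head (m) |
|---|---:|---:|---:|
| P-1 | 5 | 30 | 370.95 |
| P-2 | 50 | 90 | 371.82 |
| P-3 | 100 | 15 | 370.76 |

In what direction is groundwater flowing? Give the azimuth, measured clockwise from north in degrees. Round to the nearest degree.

With h = a·x + b·y + c and P-1 as origin, the differences give:
  45·a + 60·b = +0.87
  95·a + (-15)·b = -0.19
Eliminate b (×(-15) and ×60, subtract): -6375·a = -1.650 → a = ∂h/∂x = +0.0002588
Back-substitute: b = ∂h/∂y = +0.01431.
Flow direction (−∇h) has components (-0.0002588 E, -0.01431 N).
Azimuth = atan2(E, N) = atan2(-0.0002588, -0.01431) = 181.0° ≈ 181°.

181°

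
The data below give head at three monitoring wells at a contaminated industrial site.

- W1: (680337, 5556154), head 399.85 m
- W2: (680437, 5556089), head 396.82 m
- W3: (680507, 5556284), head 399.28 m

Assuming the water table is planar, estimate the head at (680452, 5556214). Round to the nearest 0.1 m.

398.9 m

Taking W1 as reference: W2−W1 = (100, -65, -3.03); W3−W1 = (170, 130, -0.57).
Solve a·Δx + b·Δy = Δh: det = 100·130 − 170·(-65) = 24050.
∂h/∂x = [(-3.03)·130 − (-0.57)·(-65)] / 24050 = -0.01792
∂h/∂y = [100·(-0.57) − 170·(-3.03)] / 24050 = +0.01905
h(680452, 5556214) = 399.85 + (-0.01792)·(115) + (+0.01905)·(60) = 399.85 -2.061 +1.143 = 398.932 m.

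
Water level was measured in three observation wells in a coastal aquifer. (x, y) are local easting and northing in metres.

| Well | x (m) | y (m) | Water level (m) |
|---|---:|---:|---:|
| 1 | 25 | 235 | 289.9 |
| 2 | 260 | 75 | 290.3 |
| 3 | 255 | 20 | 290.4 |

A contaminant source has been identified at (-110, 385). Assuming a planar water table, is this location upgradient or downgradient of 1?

Differences from 1: to 2 (Δx, Δy, Δh) = (235, -160, +0.4); to 3 = (230, -215, +0.5).
Solve a·Δx + b·Δy = Δh: det = 235·(-215) − 230·(-160) = -13725.
∂h/∂x = [(+0.4)·(-215) − (+0.5)·(-160)] / -13725 = +0.0004372
∂h/∂y = [235·(+0.5) − 230·(+0.4)] / -13725 = -0.001858
Head at (-110, 385) = 289.9 + (+0.0004372)·(-135) + (-0.001858)·(150) = 289.56 m.
That is lower than the 289.9 m at 1, so the point is downgradient.

downgradient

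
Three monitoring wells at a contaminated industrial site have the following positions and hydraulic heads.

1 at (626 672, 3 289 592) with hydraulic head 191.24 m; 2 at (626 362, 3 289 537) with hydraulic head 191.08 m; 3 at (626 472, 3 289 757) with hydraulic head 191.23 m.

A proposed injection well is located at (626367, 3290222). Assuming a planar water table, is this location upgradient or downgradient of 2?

With h = a·x + b·y + c and 1 as origin, the differences give:
  (-310)·a + (-55)·b = -0.16
  (-200)·a + 165·b = -0.01
Eliminate b (×165 and ×(-55), subtract): -62150·a = -26.950 → a = ∂h/∂x = +0.0004336
Back-substitute: b = ∂h/∂y = +0.0004650.
Head at (626367, 3290222) = 191.24 + (+0.0004336)·(-305) + (+0.0004650)·(630) = 191.40 m.
That is higher than the 191.08 m at 2, so the point is upgradient.

upgradient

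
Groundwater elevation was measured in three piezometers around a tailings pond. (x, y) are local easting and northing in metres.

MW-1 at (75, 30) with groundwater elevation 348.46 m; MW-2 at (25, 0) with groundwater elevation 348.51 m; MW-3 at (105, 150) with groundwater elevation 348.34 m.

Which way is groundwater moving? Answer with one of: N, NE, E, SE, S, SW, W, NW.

NE

Differences from MW-1: to MW-2 (Δx, Δy, Δh) = (-50, -30, +0.05); to MW-3 = (30, 120, -0.12).
Determinant of the coordinate differences = (-50)·120 − 30·(-30) = -5100.
∂h/∂x = [(+0.05)·120 − (-0.12)·(-30)] / -5100 = -0.0004706
∂h/∂y = [(-50)·(-0.12) − 30·(+0.05)] / -5100 = -0.0008824
Flow = −∇h = (+0.0004706 east, +0.0008824 north), which points northeast.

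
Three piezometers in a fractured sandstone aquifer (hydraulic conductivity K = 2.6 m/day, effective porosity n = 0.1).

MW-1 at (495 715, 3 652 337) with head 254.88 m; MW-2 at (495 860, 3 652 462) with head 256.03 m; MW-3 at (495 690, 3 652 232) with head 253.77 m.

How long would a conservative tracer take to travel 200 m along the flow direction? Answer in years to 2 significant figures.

Differences from MW-1: to MW-2 (Δx, Δy, Δh) = (145, 125, +1.15); to MW-3 = (-25, -105, -1.11).
Solve a·Δx + b·Δy = Δh: det = 145·(-105) − (-25)·125 = -12100.
∂h/∂x = [(+1.15)·(-105) − (-1.11)·125] / -12100 = -0.001488
∂h/∂y = [145·(-1.11) − (-25)·(+1.15)] / -12100 = +0.01093
|∇h| = √(-0.001488² + 0.01093²) = 0.01103
Seepage velocity v = K·i/n = 2.6 × 0.01103 / 0.1 = 0.2868 m/day.
t = 200 / 0.2868 = 697.4 days = 1.91 years.

1.9 years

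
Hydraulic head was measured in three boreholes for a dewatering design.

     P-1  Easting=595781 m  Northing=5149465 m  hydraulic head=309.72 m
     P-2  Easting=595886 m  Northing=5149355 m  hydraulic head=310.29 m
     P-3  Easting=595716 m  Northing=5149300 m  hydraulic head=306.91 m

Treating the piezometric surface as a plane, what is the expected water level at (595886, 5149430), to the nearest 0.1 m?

With h = a·x + b·y + c and P-1 as origin, the differences give:
  105·a + (-110)·b = +0.57
  (-65)·a + (-165)·b = -2.81
Eliminate b (×(-165) and ×(-110), subtract): -24475·a = -403.150 → a = ∂h/∂x = +0.01647
Back-substitute: b = ∂h/∂y = +0.01054.
h(595886, 5149430) = 309.72 + (+0.01647)·(105) + (+0.01054)·(-35) = 309.72 +1.730 -0.369 = 311.081 m.

311.1 m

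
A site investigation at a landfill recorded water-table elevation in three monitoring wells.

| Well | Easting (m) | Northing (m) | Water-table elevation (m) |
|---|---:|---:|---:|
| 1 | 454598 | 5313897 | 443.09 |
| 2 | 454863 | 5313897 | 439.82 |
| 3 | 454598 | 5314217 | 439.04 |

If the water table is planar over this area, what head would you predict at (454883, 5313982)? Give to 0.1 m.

438.5 m

∂h/∂x = (439.82 − 443.09) / (454863 − 454598) = -0.01234
∂h/∂y = (439.04 − 443.09) / (5314217 − 5313897) = -0.01266
h(454883, 5313982) = 443.09 + (-0.01234)·(285) + (-0.01266)·(85) = 443.09 -3.517 -1.076 = 438.497 m.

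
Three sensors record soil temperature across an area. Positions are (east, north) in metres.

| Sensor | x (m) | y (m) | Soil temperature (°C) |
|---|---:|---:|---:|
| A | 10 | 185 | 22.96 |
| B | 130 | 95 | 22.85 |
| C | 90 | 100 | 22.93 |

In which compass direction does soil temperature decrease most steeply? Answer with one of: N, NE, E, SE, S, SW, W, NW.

Differences from A: to B (Δx, Δy, Δh) = (120, -90, -0.11); to C = (80, -85, -0.03).
Solve a·Δx + b·Δy = ΔT: det = 120·(-85) − 80·(-90) = -3000.
∂T/∂x = [(-0.11)·(-85) − (-0.03)·(-90)] / -3000 = -0.002217
∂T/∂y = [120·(-0.03) − 80·(-0.11)] / -3000 = -0.001733
Steepest decrease is along −∇f = (+0.002217 E, +0.001733 N) → northeast.

NE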